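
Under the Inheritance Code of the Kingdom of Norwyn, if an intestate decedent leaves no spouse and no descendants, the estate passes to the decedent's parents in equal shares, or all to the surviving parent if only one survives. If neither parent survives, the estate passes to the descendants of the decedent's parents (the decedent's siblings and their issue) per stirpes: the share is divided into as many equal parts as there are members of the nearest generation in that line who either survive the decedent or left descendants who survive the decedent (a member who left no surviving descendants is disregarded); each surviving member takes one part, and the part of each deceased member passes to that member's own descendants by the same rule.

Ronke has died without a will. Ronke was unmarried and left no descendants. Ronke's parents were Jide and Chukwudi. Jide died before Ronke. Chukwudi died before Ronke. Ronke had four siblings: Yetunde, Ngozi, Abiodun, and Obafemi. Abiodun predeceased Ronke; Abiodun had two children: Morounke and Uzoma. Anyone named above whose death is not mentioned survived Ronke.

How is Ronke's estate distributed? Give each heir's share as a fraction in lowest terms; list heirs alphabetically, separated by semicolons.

Neither parent survives and there are no descendants, so the estate passes to Ronke's siblings and their issue per stirpes.
The estate is divided into 4 equal shares of 1/4 among Yetunde, Ngozi, Abiodun, Obafemi.
Yetunde is living and takes 1/4.
Ngozi is living and takes 1/4.
Abiodun predeceased; the 1/4 allotted to Abiodun's branch passes to Abiodun's issue by representation.
The 1/4 is divided into 2 equal shares of 1/8 among Morounke, Uzoma.
Morounke is living and takes 1/8.
Uzoma is living and takes 1/8.
Obafemi is living and takes 1/4.

Morounke 1/8; Ngozi 1/4; Obafemi 1/4; Uzoma 1/8; Yetunde 1/4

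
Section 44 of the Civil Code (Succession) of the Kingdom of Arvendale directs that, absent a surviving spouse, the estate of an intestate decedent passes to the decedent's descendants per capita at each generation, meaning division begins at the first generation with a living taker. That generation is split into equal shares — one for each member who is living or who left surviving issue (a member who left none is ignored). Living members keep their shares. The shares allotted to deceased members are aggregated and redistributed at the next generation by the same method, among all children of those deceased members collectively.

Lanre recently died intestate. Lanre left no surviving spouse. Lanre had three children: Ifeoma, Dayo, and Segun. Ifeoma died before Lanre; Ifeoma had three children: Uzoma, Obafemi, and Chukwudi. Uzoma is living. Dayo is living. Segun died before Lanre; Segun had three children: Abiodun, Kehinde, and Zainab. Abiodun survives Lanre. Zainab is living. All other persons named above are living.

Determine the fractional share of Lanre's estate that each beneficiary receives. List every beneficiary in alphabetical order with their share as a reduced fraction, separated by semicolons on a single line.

Abiodun 1/9; Chukwudi 1/9; Dayo 1/3; Kehinde 1/9; Obafemi 1/9; Uzoma 1/9; Zainab 1/9

There is no surviving spouse, so the entire estate passes to Lanre's descendants per capita at each generation.
At generation 1 (Ifeoma, Dayo, Segun) there are 3 shares of (1)/3 = 1/3 each.
Living: Dayo — each takes 1/3.
Deceased: Ifeoma and Segun. Their combined 2/3 is pooled and carried to generation 2.
At generation 2 (Uzoma, Obafemi, Chukwudi, Abiodun, Kehinde, Zainab) there are 6 shares of (2/3)/6 = 1/9 each.
Living: Uzoma, Obafemi, Chukwudi, Abiodun, Kehinde, and Zainab — each takes 1/9.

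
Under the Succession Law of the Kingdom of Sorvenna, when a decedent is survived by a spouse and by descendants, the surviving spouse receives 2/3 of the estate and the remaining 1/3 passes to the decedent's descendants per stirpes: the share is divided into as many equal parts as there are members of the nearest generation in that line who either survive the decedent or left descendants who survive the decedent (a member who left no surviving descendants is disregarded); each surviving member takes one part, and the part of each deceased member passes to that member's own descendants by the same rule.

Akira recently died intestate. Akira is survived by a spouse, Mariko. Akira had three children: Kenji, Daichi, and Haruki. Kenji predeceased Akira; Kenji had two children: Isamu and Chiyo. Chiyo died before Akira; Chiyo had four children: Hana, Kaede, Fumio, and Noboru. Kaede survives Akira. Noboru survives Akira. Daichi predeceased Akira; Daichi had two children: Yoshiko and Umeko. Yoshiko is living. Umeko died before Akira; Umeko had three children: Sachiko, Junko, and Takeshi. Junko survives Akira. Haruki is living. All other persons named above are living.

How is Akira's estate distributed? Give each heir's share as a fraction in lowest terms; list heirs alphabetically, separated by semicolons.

Fumio 1/72; Hana 1/72; Haruki 1/9; Isamu 1/18; Junko 1/54; Kaede 1/72; Mariko 2/3; Noboru 1/72; Sachiko 1/54; Takeshi 1/54; Yoshiko 1/18

Mariko, as surviving spouse, takes 2/3.
The remaining 1/3 passes to Akira's descendants per stirpes.
The 1/3 is divided into 3 equal shares of 1/9 among Kenji, Daichi, Haruki.
Kenji predeceased; the 1/9 allotted to Kenji's branch passes to Kenji's issue by representation.
The 1/9 is divided into 2 equal shares of 1/18 among Isamu, Chiyo.
Isamu is living and takes 1/18.
Chiyo predeceased; the 1/18 allotted to Chiyo's branch passes to Chiyo's issue by representation.
The 1/18 is divided into 4 equal shares of 1/72 among Hana, Kaede, Fumio, Noboru.
Hana is living and takes 1/72.
Kaede is living and takes 1/72.
Fumio is living and takes 1/72.
Noboru is living and takes 1/72.
Daichi predeceased; the 1/9 allotted to Daichi's branch passes to Daichi's issue by representation.
The 1/9 is divided into 2 equal shares of 1/18 among Yoshiko, Umeko.
Yoshiko is living and takes 1/18.
Umeko predeceased; the 1/18 allotted to Umeko's branch passes to Umeko's issue by representation.
The 1/18 is divided into 3 equal shares of 1/54 among Sachiko, Junko, Takeshi.
Sachiko is living and takes 1/54.
Junko is living and takes 1/54.
Takeshi is living and takes 1/54.
Haruki is living and takes 1/9.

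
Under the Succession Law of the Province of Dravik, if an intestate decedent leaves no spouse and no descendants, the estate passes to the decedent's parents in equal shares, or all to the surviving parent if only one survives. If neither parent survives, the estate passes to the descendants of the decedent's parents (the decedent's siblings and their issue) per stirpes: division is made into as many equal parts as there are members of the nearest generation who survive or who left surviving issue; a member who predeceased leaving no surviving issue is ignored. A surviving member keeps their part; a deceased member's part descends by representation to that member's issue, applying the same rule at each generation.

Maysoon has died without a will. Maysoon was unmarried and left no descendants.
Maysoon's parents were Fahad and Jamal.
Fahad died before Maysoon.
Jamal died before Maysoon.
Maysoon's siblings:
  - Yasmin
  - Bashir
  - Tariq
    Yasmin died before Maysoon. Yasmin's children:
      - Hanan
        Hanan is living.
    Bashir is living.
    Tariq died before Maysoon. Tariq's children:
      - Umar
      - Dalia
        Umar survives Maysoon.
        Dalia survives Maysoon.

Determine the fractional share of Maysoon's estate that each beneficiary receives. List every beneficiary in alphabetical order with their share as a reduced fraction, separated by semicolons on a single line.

Neither parent survives and there are no descendants, so the estate passes to Maysoon's siblings and their issue per stirpes.
The estate is divided into 3 equal shares of 1/3 among Yasmin, Bashir, Tariq.
Yasmin predeceased; the 1/3 allotted to Yasmin's branch passes to Yasmin's issue by representation.
Hanan is the sole taker at this level and receives the full 1/3.
Bashir is living and takes 1/3.
Tariq predeceased; the 1/3 allotted to Tariq's branch passes to Tariq's issue by representation.
The 1/3 is divided into 2 equal shares of 1/6 among Umar, Dalia.
Umar is living and takes 1/6.
Dalia is living and takes 1/6.

Bashir 1/3; Dalia 1/6; Hanan 1/3; Umar 1/6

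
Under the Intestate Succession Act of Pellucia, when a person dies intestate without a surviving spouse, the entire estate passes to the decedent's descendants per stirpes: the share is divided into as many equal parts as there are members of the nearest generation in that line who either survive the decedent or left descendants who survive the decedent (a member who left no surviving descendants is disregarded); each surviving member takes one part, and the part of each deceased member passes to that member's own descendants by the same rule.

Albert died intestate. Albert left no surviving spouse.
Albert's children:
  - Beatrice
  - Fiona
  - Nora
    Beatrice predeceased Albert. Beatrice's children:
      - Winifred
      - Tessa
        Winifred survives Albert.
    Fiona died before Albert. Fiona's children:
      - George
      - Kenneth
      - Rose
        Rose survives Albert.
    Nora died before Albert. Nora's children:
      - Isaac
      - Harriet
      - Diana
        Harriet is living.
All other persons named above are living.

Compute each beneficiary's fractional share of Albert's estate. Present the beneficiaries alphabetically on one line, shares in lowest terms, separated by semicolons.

Diana 1/9; George 1/9; Harriet 1/9; Isaac 1/9; Kenneth 1/9; Rose 1/9; Tessa 1/6; Winifred 1/6

There is no surviving spouse, so the entire estate passes to Albert's descendants per stirpes.
The estate is divided into 3 equal shares of 1/3 among Beatrice, Fiona, Nora.
Beatrice predeceased; the 1/3 allotted to Beatrice's branch passes to Beatrice's issue by representation.
The 1/3 is divided into 2 equal shares of 1/6 among Winifred, Tessa.
Winifred is living and takes 1/6.
Tessa is living and takes 1/6.
Fiona predeceased; the 1/3 allotted to Fiona's branch passes to Fiona's issue by representation.
The 1/3 is divided into 3 equal shares of 1/9 among George, Kenneth, Rose.
George is living and takes 1/9.
Kenneth is living and takes 1/9.
Rose is living and takes 1/9.
Nora predeceased; the 1/3 allotted to Nora's branch passes to Nora's issue by representation.
The 1/3 is divided into 3 equal shares of 1/9 among Isaac, Harriet, Diana.
Isaac is living and takes 1/9.
Harriet is living and takes 1/9.
Diana is living and takes 1/9.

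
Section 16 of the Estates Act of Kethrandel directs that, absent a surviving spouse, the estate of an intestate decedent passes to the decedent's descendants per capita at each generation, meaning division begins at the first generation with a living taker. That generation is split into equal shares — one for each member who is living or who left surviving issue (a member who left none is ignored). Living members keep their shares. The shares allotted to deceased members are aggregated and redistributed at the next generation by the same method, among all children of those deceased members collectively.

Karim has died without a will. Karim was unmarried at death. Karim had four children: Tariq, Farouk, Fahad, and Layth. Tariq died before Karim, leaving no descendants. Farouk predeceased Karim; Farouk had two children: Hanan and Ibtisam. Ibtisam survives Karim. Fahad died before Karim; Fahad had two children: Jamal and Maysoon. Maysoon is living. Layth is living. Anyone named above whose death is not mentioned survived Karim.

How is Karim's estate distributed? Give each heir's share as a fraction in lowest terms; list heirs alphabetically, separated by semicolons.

There is no surviving spouse, so the entire estate passes to Karim's descendants per capita at each generation.
At generation 1 (Farouk, Fahad, Layth) there are 3 shares of (1)/3 = 1/3 each.
Living: Layth — each takes 1/3.
Deceased: Farouk and Fahad. Their combined 2/3 is pooled and carried to generation 2.
At generation 2 (Hanan, Ibtisam, Jamal, Maysoon) there are 4 shares of (2/3)/4 = 1/6 each.
Living: Hanan, Ibtisam, Jamal, and Maysoon — each takes 1/6.

Hanan 1/6; Ibtisam 1/6; Jamal 1/6; Layth 1/3; Maysoon 1/6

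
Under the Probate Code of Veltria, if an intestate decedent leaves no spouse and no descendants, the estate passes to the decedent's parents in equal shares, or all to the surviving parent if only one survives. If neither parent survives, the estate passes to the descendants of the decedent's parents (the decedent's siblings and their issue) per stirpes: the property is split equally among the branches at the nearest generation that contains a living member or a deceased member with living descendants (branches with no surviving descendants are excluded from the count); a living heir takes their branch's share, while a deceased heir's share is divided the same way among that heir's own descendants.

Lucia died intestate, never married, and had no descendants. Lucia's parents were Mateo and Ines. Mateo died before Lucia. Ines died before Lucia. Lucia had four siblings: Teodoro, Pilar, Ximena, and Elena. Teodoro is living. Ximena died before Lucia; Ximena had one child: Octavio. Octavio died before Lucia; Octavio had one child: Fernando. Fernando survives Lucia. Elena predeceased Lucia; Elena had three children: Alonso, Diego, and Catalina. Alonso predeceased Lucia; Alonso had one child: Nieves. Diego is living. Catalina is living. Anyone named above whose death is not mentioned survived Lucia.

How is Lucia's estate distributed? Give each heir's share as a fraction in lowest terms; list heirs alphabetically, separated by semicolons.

Catalina 1/12; Diego 1/12; Fernando 1/4; Nieves 1/12; Pilar 1/4; Teodoro 1/4

Neither parent survives and there are no descendants, so the estate passes to Lucia's siblings and their issue per stirpes.
The estate is divided into 4 equal shares of 1/4 among Teodoro, Pilar, Ximena, Elena.
Teodoro is living and takes 1/4.
Pilar is living and takes 1/4.
Ximena predeceased; the 1/4 allotted to Ximena's branch passes to Ximena's issue by representation.
Octavio's line is the sole branch at this level, so the full 1/4 passes to Octavio's issue by representation.
Fernando is the sole taker at this level and receives the full 1/4.
Elena predeceased; the 1/4 allotted to Elena's branch passes to Elena's issue by representation.
The 1/4 is divided into 3 equal shares of 1/12 among Alonso, Diego, Catalina.
Alonso predeceased; the 1/12 allotted to Alonso's branch passes to Alonso's issue by representation.
Nieves is the sole taker at this level and receives the full 1/12.
Diego is living and takes 1/12.
Catalina is living and takes 1/12.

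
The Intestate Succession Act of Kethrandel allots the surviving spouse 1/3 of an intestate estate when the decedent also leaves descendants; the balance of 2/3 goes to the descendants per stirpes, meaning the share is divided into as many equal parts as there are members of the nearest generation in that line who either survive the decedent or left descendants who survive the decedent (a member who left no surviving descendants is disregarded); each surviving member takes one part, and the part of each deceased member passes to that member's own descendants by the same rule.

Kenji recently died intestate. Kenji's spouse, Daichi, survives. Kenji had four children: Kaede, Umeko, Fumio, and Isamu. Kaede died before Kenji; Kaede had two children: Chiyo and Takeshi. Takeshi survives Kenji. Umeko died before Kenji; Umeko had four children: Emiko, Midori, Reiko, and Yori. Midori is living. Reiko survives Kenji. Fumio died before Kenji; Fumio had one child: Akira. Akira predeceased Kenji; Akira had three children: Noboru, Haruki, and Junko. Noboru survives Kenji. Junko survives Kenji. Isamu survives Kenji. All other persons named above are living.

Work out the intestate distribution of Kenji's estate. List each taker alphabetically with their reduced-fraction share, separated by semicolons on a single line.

Chiyo 1/12; Daichi 1/3; Emiko 1/24; Haruki 1/18; Isamu 1/6; Junko 1/18; Midori 1/24; Noboru 1/18; Reiko 1/24; Takeshi 1/12; Yori 1/24

Daichi, as surviving spouse, takes 1/3.
The remaining 2/3 passes to Kenji's descendants per stirpes.
The 2/3 is divided into 4 equal shares of 1/6 among Kaede, Umeko, Fumio, Isamu.
Kaede predeceased; the 1/6 allotted to Kaede's branch passes to Kaede's issue by representation.
The 1/6 is divided into 2 equal shares of 1/12 among Chiyo, Takeshi.
Chiyo is living and takes 1/12.
Takeshi is living and takes 1/12.
Umeko predeceased; the 1/6 allotted to Umeko's branch passes to Umeko's issue by representation.
The 1/6 is divided into 4 equal shares of 1/24 among Emiko, Midori, Reiko, Yori.
Emiko is living and takes 1/24.
Midori is living and takes 1/24.
Reiko is living and takes 1/24.
Yori is living and takes 1/24.
Fumio predeceased; the 1/6 allotted to Fumio's branch passes to Fumio's issue by representation.
Akira's line is the sole branch at this level, so the full 1/6 passes to Akira's issue by representation.
The 1/6 is divided into 3 equal shares of 1/18 among Noboru, Haruki, Junko.
Noboru is living and takes 1/18.
Haruki is living and takes 1/18.
Junko is living and takes 1/18.
Isamu is living and takes 1/6.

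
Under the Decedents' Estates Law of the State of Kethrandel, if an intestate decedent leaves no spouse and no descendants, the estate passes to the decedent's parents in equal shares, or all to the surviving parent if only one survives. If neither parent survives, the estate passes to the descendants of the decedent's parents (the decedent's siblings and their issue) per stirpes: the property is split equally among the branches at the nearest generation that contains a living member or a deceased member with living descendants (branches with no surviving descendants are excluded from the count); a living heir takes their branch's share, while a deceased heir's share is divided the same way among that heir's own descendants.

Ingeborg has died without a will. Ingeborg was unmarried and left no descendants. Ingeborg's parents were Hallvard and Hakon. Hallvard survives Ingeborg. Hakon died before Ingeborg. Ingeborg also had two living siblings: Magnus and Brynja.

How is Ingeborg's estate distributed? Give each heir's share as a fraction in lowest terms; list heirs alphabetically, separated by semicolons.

Hallvard 1

Only one parent, Hallvard, survives, so Hallvard takes the entire estate. The siblings take nothing because a surviving parent has priority.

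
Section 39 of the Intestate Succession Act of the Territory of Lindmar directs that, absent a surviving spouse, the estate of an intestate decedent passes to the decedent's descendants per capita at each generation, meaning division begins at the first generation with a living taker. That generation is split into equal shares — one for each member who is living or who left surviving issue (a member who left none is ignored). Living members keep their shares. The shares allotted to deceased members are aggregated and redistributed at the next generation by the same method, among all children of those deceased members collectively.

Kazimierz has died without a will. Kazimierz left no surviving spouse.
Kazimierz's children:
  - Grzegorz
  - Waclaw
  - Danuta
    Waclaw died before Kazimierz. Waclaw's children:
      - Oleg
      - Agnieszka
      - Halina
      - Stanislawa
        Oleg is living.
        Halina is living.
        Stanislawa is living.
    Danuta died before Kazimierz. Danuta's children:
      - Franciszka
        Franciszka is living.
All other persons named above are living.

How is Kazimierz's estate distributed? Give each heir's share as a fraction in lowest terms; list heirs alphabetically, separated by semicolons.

There is no surviving spouse, so the entire estate passes to Kazimierz's descendants per capita at each generation.
At generation 1 (Grzegorz, Waclaw, Danuta) there are 3 shares of (1)/3 = 1/3 each.
Living: Grzegorz — each takes 1/3.
Deceased: Waclaw and Danuta. Their combined 2/3 is pooled and carried to generation 2.
At generation 2 (Oleg, Agnieszka, Halina, Stanislawa, Franciszka) there are 5 shares of (2/3)/5 = 2/15 each.
Living: Oleg, Agnieszka, Halina, Stanislawa, and Franciszka — each takes 2/15.

Agnieszka 2/15; Franciszka 2/15; Grzegorz 1/3; Halina 2/15; Oleg 2/15; Stanislawa 2/15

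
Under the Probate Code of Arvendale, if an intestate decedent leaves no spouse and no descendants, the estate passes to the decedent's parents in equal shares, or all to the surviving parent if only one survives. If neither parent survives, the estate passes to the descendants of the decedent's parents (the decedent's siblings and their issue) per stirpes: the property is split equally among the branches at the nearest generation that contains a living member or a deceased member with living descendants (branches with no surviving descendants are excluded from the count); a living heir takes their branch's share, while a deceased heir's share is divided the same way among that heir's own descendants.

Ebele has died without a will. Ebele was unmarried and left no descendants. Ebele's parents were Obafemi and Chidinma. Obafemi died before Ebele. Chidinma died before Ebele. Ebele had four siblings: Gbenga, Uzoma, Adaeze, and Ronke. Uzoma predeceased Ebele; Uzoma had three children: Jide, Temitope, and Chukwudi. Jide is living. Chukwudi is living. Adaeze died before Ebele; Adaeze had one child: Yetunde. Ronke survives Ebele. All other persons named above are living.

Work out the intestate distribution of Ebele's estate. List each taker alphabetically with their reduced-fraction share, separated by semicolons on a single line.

Chukwudi 1/12; Gbenga 1/4; Jide 1/12; Ronke 1/4; Temitope 1/12; Yetunde 1/4

Neither parent survives and there are no descendants, so the estate passes to Ebele's siblings and their issue per stirpes.
The estate is divided into 4 equal shares of 1/4 among Gbenga, Uzoma, Adaeze, Ronke.
Gbenga is living and takes 1/4.
Uzoma predeceased; the 1/4 allotted to Uzoma's branch passes to Uzoma's issue by representation.
The 1/4 is divided into 3 equal shares of 1/12 among Jide, Temitope, Chukwudi.
Jide is living and takes 1/12.
Temitope is living and takes 1/12.
Chukwudi is living and takes 1/12.
Adaeze predeceased; the 1/4 allotted to Adaeze's branch passes to Adaeze's issue by representation.
Yetunde is the sole taker at this level and receives the full 1/4.
Ronke is living and takes 1/4.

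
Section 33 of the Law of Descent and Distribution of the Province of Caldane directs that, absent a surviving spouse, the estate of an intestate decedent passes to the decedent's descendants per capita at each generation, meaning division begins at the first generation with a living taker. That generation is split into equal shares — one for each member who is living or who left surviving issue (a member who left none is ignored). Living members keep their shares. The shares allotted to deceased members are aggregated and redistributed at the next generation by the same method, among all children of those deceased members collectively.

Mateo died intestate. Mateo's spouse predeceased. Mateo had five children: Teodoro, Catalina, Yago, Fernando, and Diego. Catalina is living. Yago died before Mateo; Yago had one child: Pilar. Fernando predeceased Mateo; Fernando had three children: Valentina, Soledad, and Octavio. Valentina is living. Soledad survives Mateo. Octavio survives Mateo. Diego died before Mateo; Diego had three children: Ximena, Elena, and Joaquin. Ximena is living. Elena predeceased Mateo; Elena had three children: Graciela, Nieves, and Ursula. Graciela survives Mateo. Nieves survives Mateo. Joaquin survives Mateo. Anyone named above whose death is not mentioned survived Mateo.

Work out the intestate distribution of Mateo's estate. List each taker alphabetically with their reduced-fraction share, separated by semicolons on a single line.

Catalina 1/5; Graciela 1/35; Joaquin 3/35; Nieves 1/35; Octavio 3/35; Pilar 3/35; Soledad 3/35; Teodoro 1/5; Ursula 1/35; Valentina 3/35; Ximena 3/35

There is no surviving spouse, so the entire estate passes to Mateo's descendants per capita at each generation.
At generation 1 (Teodoro, Catalina, Yago, Fernando, Diego) there are 5 shares of (1)/5 = 1/5 each.
Living: Teodoro and Catalina — each takes 1/5.
Deceased: Yago, Fernando, and Diego. Their combined 3/5 is pooled and carried to generation 2.
At generation 2 (Pilar, Valentina, Soledad, Octavio, Ximena, Elena, Joaquin) there are 7 shares of (3/5)/7 = 3/35 each.
Living: Pilar, Valentina, Soledad, Octavio, Ximena, and Joaquin — each takes 3/35.
Deceased: Elena. That 3/35 share is carried to generation 3.
At generation 3 (Graciela, Nieves, Ursula) there are 3 shares of (3/35)/3 = 1/35 each.
Living: Graciela, Nieves, and Ursula — each takes 1/35.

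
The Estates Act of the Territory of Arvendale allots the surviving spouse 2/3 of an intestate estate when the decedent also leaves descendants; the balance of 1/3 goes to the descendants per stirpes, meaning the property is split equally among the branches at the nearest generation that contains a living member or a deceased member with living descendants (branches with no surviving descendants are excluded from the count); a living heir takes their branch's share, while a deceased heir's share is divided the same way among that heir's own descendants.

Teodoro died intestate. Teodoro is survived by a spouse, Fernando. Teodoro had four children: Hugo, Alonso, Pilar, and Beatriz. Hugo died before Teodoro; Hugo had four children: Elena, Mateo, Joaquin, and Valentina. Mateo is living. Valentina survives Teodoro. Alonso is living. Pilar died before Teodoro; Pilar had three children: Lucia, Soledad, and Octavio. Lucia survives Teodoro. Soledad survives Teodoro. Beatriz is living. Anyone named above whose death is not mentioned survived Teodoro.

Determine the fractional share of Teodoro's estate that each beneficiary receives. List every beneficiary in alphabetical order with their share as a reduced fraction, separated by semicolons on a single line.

Alonso 1/12; Beatriz 1/12; Elena 1/48; Fernando 2/3; Joaquin 1/48; Lucia 1/36; Mateo 1/48; Octavio 1/36; Soledad 1/36; Valentina 1/48

Fernando, as surviving spouse, takes 2/3.
The remaining 1/3 passes to Teodoro's descendants per stirpes.
The 1/3 is divided into 4 equal shares of 1/12 among Hugo, Alonso, Pilar, Beatriz.
Hugo predeceased; the 1/12 allotted to Hugo's branch passes to Hugo's issue by representation.
The 1/12 is divided into 4 equal shares of 1/48 among Elena, Mateo, Joaquin, Valentina.
Elena is living and takes 1/48.
Mateo is living and takes 1/48.
Joaquin is living and takes 1/48.
Valentina is living and takes 1/48.
Alonso is living and takes 1/12.
Pilar predeceased; the 1/12 allotted to Pilar's branch passes to Pilar's issue by representation.
The 1/12 is divided into 3 equal shares of 1/36 among Lucia, Soledad, Octavio.
Lucia is living and takes 1/36.
Soledad is living and takes 1/36.
Octavio is living and takes 1/36.
Beatriz is living and takes 1/12.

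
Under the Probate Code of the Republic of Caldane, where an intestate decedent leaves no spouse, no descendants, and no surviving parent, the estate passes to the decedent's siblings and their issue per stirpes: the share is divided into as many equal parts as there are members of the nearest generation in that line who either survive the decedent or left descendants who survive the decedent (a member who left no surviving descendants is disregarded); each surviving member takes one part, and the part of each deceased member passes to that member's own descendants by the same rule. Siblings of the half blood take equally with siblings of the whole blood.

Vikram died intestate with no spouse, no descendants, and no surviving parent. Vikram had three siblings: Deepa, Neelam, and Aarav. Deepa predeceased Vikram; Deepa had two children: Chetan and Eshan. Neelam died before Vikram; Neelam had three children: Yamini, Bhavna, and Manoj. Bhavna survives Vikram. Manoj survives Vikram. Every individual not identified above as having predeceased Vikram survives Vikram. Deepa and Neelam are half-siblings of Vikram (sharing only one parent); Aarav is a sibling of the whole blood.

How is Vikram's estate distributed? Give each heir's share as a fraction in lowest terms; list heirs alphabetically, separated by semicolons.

Aarav 1/3; Bhavna 1/9; Chetan 1/6; Eshan 1/6; Manoj 1/9; Yamini 1/9

No spouse, descendants, or parent survives, so the estate passes to Vikram's siblings per stirpes.
Half-blood and whole-blood siblings take equally under the stated rule.
The estate is divided into 3 equal shares of 1/3 among Deepa, Neelam, Aarav.
Deepa predeceased; the 1/3 allotted to Deepa's branch passes to Deepa's issue by representation.
The 1/3 is divided into 2 equal shares of 1/6 among Chetan, Eshan.
Chetan is living and takes 1/6.
Eshan is living and takes 1/6.
Neelam predeceased; the 1/3 allotted to Neelam's branch passes to Neelam's issue by representation.
The 1/3 is divided into 3 equal shares of 1/9 among Yamini, Bhavna, Manoj.
Yamini is living and takes 1/9.
Bhavna is living and takes 1/9.
Manoj is living and takes 1/9.
Aarav is living and takes 1/3.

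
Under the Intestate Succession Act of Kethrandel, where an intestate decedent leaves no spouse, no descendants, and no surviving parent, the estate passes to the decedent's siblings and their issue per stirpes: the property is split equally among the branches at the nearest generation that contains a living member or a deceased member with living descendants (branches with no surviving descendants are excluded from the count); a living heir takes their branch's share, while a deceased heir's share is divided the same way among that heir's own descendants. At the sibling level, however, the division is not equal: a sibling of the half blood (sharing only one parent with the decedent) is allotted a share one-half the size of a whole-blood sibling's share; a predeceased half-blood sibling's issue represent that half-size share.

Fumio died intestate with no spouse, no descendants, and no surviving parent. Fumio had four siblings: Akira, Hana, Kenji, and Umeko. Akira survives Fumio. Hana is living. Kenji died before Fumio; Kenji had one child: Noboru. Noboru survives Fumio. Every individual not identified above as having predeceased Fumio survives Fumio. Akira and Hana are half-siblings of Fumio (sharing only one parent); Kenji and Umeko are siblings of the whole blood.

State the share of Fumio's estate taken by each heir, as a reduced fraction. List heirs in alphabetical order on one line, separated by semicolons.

Akira 1/6; Hana 1/6; Noboru 1/3; Umeko 1/3

No spouse, descendants, or parent survives, so the estate passes to Fumio's siblings per stirpes.
Half-blood siblings count for one-half the weight of whole-blood siblings at the initial division.
Dividing 1 in proportion to weights (total weight 3): Akira (weight 1/2) → 1/6; Hana (weight 1/2) → 1/6; Kenji (weight 1) → 1/3; Umeko (weight 1) → 1/3.
Akira is living and takes 1/6.
Hana is living and takes 1/6.
Kenji predeceased; the 1/3 allotted to Kenji's branch passes to Kenji's issue by representation.
Noboru is the sole taker at this level and receives the full 1/3.
Umeko is living and takes 1/3.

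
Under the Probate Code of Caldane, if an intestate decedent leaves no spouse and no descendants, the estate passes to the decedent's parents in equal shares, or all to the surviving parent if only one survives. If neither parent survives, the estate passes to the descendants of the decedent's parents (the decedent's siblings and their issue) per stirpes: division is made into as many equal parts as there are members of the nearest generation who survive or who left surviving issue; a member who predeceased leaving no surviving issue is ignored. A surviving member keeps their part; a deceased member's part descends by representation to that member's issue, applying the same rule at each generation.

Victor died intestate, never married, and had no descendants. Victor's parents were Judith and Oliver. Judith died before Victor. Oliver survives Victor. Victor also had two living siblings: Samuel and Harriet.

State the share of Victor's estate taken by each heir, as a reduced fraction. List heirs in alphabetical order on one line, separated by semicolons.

Only one parent, Oliver, survives, so Oliver takes the entire estate. The siblings take nothing because a surviving parent has priority.

Oliver 1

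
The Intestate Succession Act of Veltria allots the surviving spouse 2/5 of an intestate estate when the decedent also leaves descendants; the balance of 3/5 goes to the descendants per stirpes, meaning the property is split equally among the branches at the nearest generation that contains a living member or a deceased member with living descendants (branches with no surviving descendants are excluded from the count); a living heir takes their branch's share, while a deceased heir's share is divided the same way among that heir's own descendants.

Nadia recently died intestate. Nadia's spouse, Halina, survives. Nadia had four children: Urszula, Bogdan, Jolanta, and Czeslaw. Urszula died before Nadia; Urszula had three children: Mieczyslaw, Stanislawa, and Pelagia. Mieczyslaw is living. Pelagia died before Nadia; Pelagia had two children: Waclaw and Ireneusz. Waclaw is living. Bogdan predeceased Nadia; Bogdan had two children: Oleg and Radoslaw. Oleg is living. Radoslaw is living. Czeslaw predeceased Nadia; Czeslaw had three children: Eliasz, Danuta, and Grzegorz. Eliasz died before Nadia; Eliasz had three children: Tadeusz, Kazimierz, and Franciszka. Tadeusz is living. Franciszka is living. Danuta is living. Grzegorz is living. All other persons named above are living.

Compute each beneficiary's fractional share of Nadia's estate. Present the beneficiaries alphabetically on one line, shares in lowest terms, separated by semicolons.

Halina, as surviving spouse, takes 2/5.
The remaining 3/5 passes to Nadia's descendants per stirpes.
The 3/5 is divided into 4 equal shares of 3/20 among Urszula, Bogdan, Jolanta, Czeslaw.
Urszula predeceased; the 3/20 allotted to Urszula's branch passes to Urszula's issue by representation.
The 3/20 is divided into 3 equal shares of 1/20 among Mieczyslaw, Stanislawa, Pelagia.
Mieczyslaw is living and takes 1/20.
Stanislawa is living and takes 1/20.
Pelagia predeceased; the 1/20 allotted to Pelagia's branch passes to Pelagia's issue by representation.
The 1/20 is divided into 2 equal shares of 1/40 among Waclaw, Ireneusz.
Waclaw is living and takes 1/40.
Ireneusz is living and takes 1/40.
Bogdan predeceased; the 3/20 allotted to Bogdan's branch passes to Bogdan's issue by representation.
The 3/20 is divided into 2 equal shares of 3/40 among Oleg, Radoslaw.
Oleg is living and takes 3/40.
Radoslaw is living and takes 3/40.
Jolanta is living and takes 3/20.
Czeslaw predeceased; the 3/20 allotted to Czeslaw's branch passes to Czeslaw's issue by representation.
The 3/20 is divided into 3 equal shares of 1/20 among Eliasz, Danuta, Grzegorz.
Eliasz predeceased; the 1/20 allotted to Eliasz's branch passes to Eliasz's issue by representation.
The 1/20 is divided into 3 equal shares of 1/60 among Tadeusz, Kazimierz, Franciszka.
Tadeusz is living and takes 1/60.
Kazimierz is living and takes 1/60.
Franciszka is living and takes 1/60.
Danuta is living and takes 1/20.
Grzegorz is living and takes 1/20.

Danuta 1/20; Franciszka 1/60; Grzegorz 1/20; Halina 2/5; Ireneusz 1/40; Jolanta 3/20; Kazimierz 1/60; Mieczyslaw 1/20; Oleg 3/40; Radoslaw 3/40; Stanislawa 1/20; Tadeusz 1/60; Waclaw 1/40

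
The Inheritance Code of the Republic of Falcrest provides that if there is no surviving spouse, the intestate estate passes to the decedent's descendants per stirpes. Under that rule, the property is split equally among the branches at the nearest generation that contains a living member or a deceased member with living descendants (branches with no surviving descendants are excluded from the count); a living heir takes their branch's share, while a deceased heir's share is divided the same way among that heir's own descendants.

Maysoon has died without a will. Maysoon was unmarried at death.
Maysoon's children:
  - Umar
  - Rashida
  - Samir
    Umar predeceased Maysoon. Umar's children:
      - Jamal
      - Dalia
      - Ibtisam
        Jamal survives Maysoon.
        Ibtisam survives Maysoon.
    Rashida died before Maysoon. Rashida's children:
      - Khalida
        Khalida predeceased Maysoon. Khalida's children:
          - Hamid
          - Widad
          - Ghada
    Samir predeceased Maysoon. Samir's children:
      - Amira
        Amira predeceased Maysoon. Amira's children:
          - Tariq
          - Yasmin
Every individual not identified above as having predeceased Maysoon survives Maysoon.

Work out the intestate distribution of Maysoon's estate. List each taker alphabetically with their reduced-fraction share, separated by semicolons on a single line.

Dalia 1/9; Ghada 1/9; Hamid 1/9; Ibtisam 1/9; Jamal 1/9; Tariq 1/6; Widad 1/9; Yasmin 1/6

There is no surviving spouse, so the entire estate passes to Maysoon's descendants per stirpes.
The estate is divided into 3 equal shares of 1/3 among Umar, Rashida, Samir.
Umar predeceased; the 1/3 allotted to Umar's branch passes to Umar's issue by representation.
The 1/3 is divided into 3 equal shares of 1/9 among Jamal, Dalia, Ibtisam.
Jamal is living and takes 1/9.
Dalia is living and takes 1/9.
Ibtisam is living and takes 1/9.
Rashida predeceased; the 1/3 allotted to Rashida's branch passes to Rashida's issue by representation.
Khalida's line is the sole branch at this level, so the full 1/3 passes to Khalida's issue by representation.
The 1/3 is divided into 3 equal shares of 1/9 among Hamid, Widad, Ghada.
Hamid is living and takes 1/9.
Widad is living and takes 1/9.
Ghada is living and takes 1/9.
Samir predeceased; the 1/3 allotted to Samir's branch passes to Samir's issue by representation.
Amira's line is the sole branch at this level, so the full 1/3 passes to Amira's issue by representation.
The 1/3 is divided into 2 equal shares of 1/6 among Tariq, Yasmin.
Tariq is living and takes 1/6.
Yasmin is living and takes 1/6.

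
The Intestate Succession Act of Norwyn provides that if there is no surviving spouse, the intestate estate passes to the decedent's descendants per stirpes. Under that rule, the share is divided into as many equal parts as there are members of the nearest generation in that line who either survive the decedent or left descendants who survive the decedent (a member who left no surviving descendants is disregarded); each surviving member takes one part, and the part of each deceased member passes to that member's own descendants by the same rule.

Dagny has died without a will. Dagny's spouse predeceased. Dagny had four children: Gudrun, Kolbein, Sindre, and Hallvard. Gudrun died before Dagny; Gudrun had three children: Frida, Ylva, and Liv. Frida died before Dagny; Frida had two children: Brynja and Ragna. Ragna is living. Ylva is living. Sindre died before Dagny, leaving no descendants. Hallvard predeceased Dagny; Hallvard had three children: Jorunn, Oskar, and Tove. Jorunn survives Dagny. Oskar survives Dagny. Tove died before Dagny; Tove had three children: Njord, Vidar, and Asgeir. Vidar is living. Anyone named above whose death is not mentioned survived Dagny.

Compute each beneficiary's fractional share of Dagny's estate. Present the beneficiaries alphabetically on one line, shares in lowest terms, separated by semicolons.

There is no surviving spouse, so the entire estate passes to Dagny's descendants per stirpes.
Sindre left no surviving issue, so that branch lapses and is disregarded.
The estate is divided into 3 equal shares of 1/3 among Gudrun, Kolbein, Hallvard.
Gudrun predeceased; the 1/3 allotted to Gudrun's branch passes to Gudrun's issue by representation.
The 1/3 is divided into 3 equal shares of 1/9 among Frida, Ylva, Liv.
Frida predeceased; the 1/9 allotted to Frida's branch passes to Frida's issue by representation.
The 1/9 is divided into 2 equal shares of 1/18 among Brynja, Ragna.
Brynja is living and takes 1/18.
Ragna is living and takes 1/18.
Ylva is living and takes 1/9.
Liv is living and takes 1/9.
Kolbein is living and takes 1/3.
Hallvard predeceased; the 1/3 allotted to Hallvard's branch passes to Hallvard's issue by representation.
The 1/3 is divided into 3 equal shares of 1/9 among Jorunn, Oskar, Tove.
Jorunn is living and takes 1/9.
Oskar is living and takes 1/9.
Tove predeceased; the 1/9 allotted to Tove's branch passes to Tove's issue by representation.
The 1/9 is divided into 3 equal shares of 1/27 among Njord, Vidar, Asgeir.
Njord is living and takes 1/27.
Vidar is living and takes 1/27.
Asgeir is living and takes 1/27.

Asgeir 1/27; Brynja 1/18; Jorunn 1/9; Kolbein 1/3; Liv 1/9; Njord 1/27; Oskar 1/9; Ragna 1/18; Vidar 1/27; Ylva 1/9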